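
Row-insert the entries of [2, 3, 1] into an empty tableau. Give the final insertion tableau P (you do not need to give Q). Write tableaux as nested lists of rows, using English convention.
After inserting 2: P = [[2]].
After inserting 3: P = [[2, 3]].
After inserting 1: P = [[1, 3], [2]].

So P = [[1, 3], [2]].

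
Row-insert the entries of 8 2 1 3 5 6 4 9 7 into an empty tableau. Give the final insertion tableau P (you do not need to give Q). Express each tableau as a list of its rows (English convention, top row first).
Insert 8: appended to row 1. P = [[8]].
Insert 2: 2 bumps 8 from row 1; 8 starts row 2. P = [[2], [8]].
Insert 1: 1 bumps 2 from row 1; 2 bumps 8 from row 2; 8 starts row 3. P = [[1], [2], [8]].
Insert 3: appended to row 1. P = [[1, 3], [2], [8]].
Insert 5: appended to row 1. P = [[1, 3, 5], [2], [8]].
Insert 6: appended to row 1. P = [[1, 3, 5, 6], [2], [8]].
Insert 4: 4 bumps 5 from row 1; 5 appends to row 2. P = [[1, 3, 4, 6], [2, 5], [8]].
Insert 9: appended to row 1. P = [[1, 3, 4, 6, 9], [2, 5], [8]].
Insert 7: 7 bumps 9 from row 1; 9 appends to row 2. P = [[1, 3, 4, 6, 7], [2, 5, 9], [8]].

So P = [[1, 3, 4, 6, 7], [2, 5, 9], [8]].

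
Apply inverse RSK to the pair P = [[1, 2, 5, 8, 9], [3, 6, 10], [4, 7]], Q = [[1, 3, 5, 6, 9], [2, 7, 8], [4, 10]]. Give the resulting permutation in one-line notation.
Reverse RSK: for i = n, n-1, ..., 1, locate i in Q, remove the corresponding corner cell from P, and reverse-bump its entry up through P; the value ejected from row 1 is w(i).

So w = 4 1 3 2 7 10 6 8 9 5.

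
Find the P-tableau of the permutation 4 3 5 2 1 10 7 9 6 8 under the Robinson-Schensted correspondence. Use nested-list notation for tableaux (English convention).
Insert 4: appended to row 1. P = [[4]].
Insert 3: 3 bumps 4 from row 1; 4 starts row 2. P = [[3], [4]].
Insert 5: appended to row 1. P = [[3, 5], [4]].
Insert 2: 2 bumps 3 from row 1; 3 bumps 4 from row 2; 4 starts row 3. P = [[2, 5], [3], [4]].
Insert 1: 1 bumps 2 from row 1; 2 bumps 3 from row 2; 3 bumps 4 from row 3; 4 starts row 4. P = [[1, 5], [2], [3], [4]].
Insert 10: appended to row 1. P = [[1, 5, 10], [2], [3], [4]].
Insert 7: 7 bumps 10 from row 1; 10 appends to row 2. P = [[1, 5, 7], [2, 10], [3], [4]].
Insert 9: appended to row 1. P = [[1, 5, 7, 9], [2, 10], [3], [4]].
Insert 6: 6 bumps 7 from row 1; 7 bumps 10 from row 2; 10 appends to row 3. P = [[1, 5, 6, 9], [2, 7], [3, 10], [4]].
Insert 8: 8 bumps 9 from row 1; 9 appends to row 2. P = [[1, 5, 6, 8], [2, 7, 9], [3, 10], [4]].

So P = [[1, 5, 6, 8], [2, 7, 9], [3, 10], [4]].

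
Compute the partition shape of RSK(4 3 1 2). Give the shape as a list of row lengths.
Row-insert each entry into an empty tableau.

After inserting 4: P = [[4]].
After inserting 3: P = [[3], [4]].
After inserting 1: P = [[1], [3], [4]].
After inserting 2: P = [[1, 2], [3], [4]].

The final insertion tableau P = [[1, 2], [3], [4]] has shape [2, 1, 1].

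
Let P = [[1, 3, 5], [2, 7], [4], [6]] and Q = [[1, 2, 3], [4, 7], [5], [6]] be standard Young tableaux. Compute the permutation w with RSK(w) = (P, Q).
Reverse RSK: for i = n, n-1, ..., 1, locate i in Q, remove the corresponding corner cell from P, and reverse-bump its entry up through P; the value ejected from row 1 is w(i).

So w = 2 6 7 4 3 1 5.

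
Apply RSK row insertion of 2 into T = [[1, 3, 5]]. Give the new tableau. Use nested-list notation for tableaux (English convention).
[[1, 2, 5], [3]]

In row 1, 2 replaces 3 (the leftmost entry greater than 2); 3 is bumped to row 2. 3 starts a new row 2. The new tableau is [[1, 2, 5], [3]].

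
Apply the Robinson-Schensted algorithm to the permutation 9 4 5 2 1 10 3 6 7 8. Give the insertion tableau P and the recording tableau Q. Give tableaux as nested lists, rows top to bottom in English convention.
P = [[1, 3, 6, 7, 8], [2, 5, 10], [4], [9]], Q = [[1, 3, 6, 9, 10], [2, 7, 8], [4], [5]]

Insert each entry of the permutation into P by Schensted row insertion, recording in Q the position of each new cell.

Insert 9: appended to row 1. P = [[9]].
Insert 4: 4 bumps 9 from row 1; 9 starts row 2. P = [[4], [9]].
Insert 5: appended to row 1. P = [[4, 5], [9]].
Insert 2: 2 bumps 4 from row 1; 4 bumps 9 from row 2; 9 starts row 3. P = [[2, 5], [4], [9]].
Insert 1: 1 bumps 2 from row 1; 2 bumps 4 from row 2; 4 bumps 9 from row 3; 9 starts row 4. P = [[1, 5], [2], [4], [9]].
Insert 10: appended to row 1. P = [[1, 5, 10], [2], [4], [9]].
Insert 3: 3 bumps 5 from row 1; 5 appends to row 2. P = [[1, 3, 10], [2, 5], [4], [9]].
Insert 6: 6 bumps 10 from row 1; 10 appends to row 2. P = [[1, 3, 6], [2, 5, 10], [4], [9]].
Insert 7: appended to row 1. P = [[1, 3, 6, 7], [2, 5, 10], [4], [9]].
Insert 8: appended to row 1. P = [[1, 3, 6, 7, 8], [2, 5, 10], [4], [9]].

So P = [[1, 3, 6, 7, 8], [2, 5, 10], [4], [9]], Q = [[1, 3, 6, 9, 10], [2, 7, 8], [4], [5]].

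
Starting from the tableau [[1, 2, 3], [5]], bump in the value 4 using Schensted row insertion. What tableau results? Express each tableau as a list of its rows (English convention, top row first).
4 is larger than every entry of row 1, so it is appended to row 1. The new tableau is [[1, 2, 3, 4], [5]].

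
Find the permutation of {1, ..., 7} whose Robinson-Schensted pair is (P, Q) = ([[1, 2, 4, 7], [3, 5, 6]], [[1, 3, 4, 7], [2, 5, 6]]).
Reverse RSK: for i = n, n-1, ..., 1, locate i in Q, remove the corresponding corner cell from P, and reverse-bump its entry up through P; the value ejected from row 1 is w(i).

So w = 3 1 5 6 2 4 7.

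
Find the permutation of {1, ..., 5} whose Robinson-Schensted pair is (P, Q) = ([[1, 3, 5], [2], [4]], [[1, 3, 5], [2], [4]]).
4 2 3 1 5

Reverse the RSK construction: for i from n down to 1, find the cell of Q containing i, remove the entry at that cell from P, and reverse-bump it up through P; the value ejected from row 1 is w(i).

Step i=5: Q has 5 at row 1, column 3; remove that cell from P, ejecting 5. So w(5) = 5. P is now [[1, 3], [2], [4]].
Step i=4: Q has 4 at row 3, column 1; remove 4 from row 3 of P and reverse-bump: 4 enters row 2 and ejects 2; 2 enters row 1 and ejects 1. So w(4) = 1. P is now [[2, 3], [4]].
Step i=3: Q has 3 at row 1, column 2; remove that cell from P, ejecting 3. So w(3) = 3. P is now [[2], [4]].
Step i=2: Q has 2 at row 2, column 1; remove 4 from row 2 of P and reverse-bump: 4 enters row 1 and ejects 2. So w(2) = 2. P is now [[4]].
Step i=1: Q has 1 at row 1, column 1; remove that cell from P, ejecting 4. So w(1) = 4. P is now [].

So w = 4 2 3 1 5.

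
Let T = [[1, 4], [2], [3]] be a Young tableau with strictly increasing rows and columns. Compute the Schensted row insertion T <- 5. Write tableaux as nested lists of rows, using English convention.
[[1, 4, 5], [2], [3]]

5 is larger than every entry of row 1, so it is appended to row 1. The new tableau is [[1, 4, 5], [2], [3]].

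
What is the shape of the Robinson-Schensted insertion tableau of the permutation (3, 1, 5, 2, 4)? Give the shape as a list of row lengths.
RSK row insertion gives P = [[1, 2, 4], [3, 5]], which has shape [3, 2].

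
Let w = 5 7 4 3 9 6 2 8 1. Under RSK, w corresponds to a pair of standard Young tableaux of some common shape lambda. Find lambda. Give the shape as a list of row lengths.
[3, 3, 1, 1, 1]

Row-insert each entry into an empty tableau.

After inserting 5: P = [[5]].
After inserting 7: P = [[5, 7]].
After inserting 4: P = [[4, 7], [5]].
After inserting 3: P = [[3, 7], [4], [5]].
After inserting 9: P = [[3, 7, 9], [4], [5]].
After inserting 6: P = [[3, 6, 9], [4, 7], [5]].
After inserting 2: P = [[2, 6, 9], [3, 7], [4], [5]].
After inserting 8: P = [[2, 6, 8], [3, 7, 9], [4], [5]].
After inserting 1: P = [[1, 6, 8], [2, 7, 9], [3], [4], [5]].

The final insertion tableau P = [[1, 6, 8], [2, 7, 9], [3], [4], [5]] has shape [3, 3, 1, 1, 1].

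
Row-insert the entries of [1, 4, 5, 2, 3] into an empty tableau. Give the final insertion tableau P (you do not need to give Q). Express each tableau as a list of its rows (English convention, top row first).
Insert 1: appended to row 1. P = [[1]].
Insert 4: appended to row 1. P = [[1, 4]].
Insert 5: appended to row 1. P = [[1, 4, 5]].
Insert 2: 2 bumps 4 from row 1; 4 starts row 2. P = [[1, 2, 5], [4]].
Insert 3: 3 bumps 5 from row 1; 5 appends to row 2. P = [[1, 2, 3], [4, 5]].

So P = [[1, 2, 3], [4, 5]].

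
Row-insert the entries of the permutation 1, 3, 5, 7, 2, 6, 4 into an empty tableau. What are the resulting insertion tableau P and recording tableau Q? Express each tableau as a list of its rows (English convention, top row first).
P = [[1, 2, 4, 6], [3, 5], [7]], Q = [[1, 2, 3, 4], [5, 6], [7]]

Insert each entry of the permutation into P by Schensted row insertion, recording in Q the position of each new cell.

Insert 1: appended to row 1. P = [[1]].
Insert 3: appended to row 1. P = [[1, 3]].
Insert 5: appended to row 1. P = [[1, 3, 5]].
Insert 7: appended to row 1. P = [[1, 3, 5, 7]].
Insert 2: 2 bumps 3 from row 1; 3 starts row 2. P = [[1, 2, 5, 7], [3]].
Insert 6: 6 bumps 7 from row 1; 7 appends to row 2. P = [[1, 2, 5, 6], [3, 7]].
Insert 4: 4 bumps 5 from row 1; 5 bumps 7 from row 2; 7 starts row 3. P = [[1, 2, 4, 6], [3, 5], [7]].

So P = [[1, 2, 4, 6], [3, 5], [7]], Q = [[1, 2, 3, 4], [5, 6], [7]].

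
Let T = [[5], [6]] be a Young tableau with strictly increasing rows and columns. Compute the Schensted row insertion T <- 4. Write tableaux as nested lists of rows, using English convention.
In row 1, 4 replaces 5 (the leftmost entry greater than 4); 5 is bumped to row 2. In row 2, 5 replaces 6 (the leftmost entry greater than 5); 6 is bumped to row 3. 6 starts a new row 3. The new tableau is [[4], [5], [6]].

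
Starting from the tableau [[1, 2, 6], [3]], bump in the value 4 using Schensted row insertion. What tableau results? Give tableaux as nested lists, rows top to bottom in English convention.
[[1, 2, 4], [3, 6]]

In row 1, 4 replaces 6 (the leftmost entry greater than 4); 6 is bumped to row 2. 6 is appended to row 2. The new tableau is [[1, 2, 4], [3, 6]].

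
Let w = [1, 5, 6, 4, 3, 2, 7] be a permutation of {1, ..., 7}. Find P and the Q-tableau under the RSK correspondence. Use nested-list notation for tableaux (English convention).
Insert each entry of the permutation into P by Schensted row insertion, recording in Q the position of each new cell.

Insert 1: appended to row 1. P = [[1]].
Insert 5: appended to row 1. P = [[1, 5]].
Insert 6: appended to row 1. P = [[1, 5, 6]].
Insert 4: 4 bumps 5 from row 1; 5 starts row 2. P = [[1, 4, 6], [5]].
Insert 3: 3 bumps 4 from row 1; 4 bumps 5 from row 2; 5 starts row 3. P = [[1, 3, 6], [4], [5]].
Insert 2: 2 bumps 3 from row 1; 3 bumps 4 from row 2; 4 bumps 5 from row 3; 5 starts row 4. P = [[1, 2, 6], [3], [4], [5]].
Insert 7: appended to row 1. P = [[1, 2, 6, 7], [3], [4], [5]].

So P = [[1, 2, 6, 7], [3], [4], [5]], Q = [[1, 2, 3, 7], [4], [5], [6]].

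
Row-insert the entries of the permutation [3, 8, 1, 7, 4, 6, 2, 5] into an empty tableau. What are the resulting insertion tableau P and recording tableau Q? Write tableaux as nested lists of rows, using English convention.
P = [[1, 2, 5], [3, 4, 6], [7], [8]], Q = [[1, 2, 6], [3, 4, 8], [5], [7]]

Insert each entry of the permutation into P by Schensted row insertion, recording in Q the position of each new cell.

Insert 3: appended to row 1. P = [[3]].
Insert 8: appended to row 1. P = [[3, 8]].
Insert 1: 1 bumps 3 from row 1; 3 starts row 2. P = [[1, 8], [3]].
Insert 7: 7 bumps 8 from row 1; 8 appends to row 2. P = [[1, 7], [3, 8]].
Insert 4: 4 bumps 7 from row 1; 7 bumps 8 from row 2; 8 starts row 3. P = [[1, 4], [3, 7], [8]].
Insert 6: appended to row 1. P = [[1, 4, 6], [3, 7], [8]].
Insert 2: 2 bumps 4 from row 1; 4 bumps 7 from row 2; 7 bumps 8 from row 3; 8 starts row 4. P = [[1, 2, 6], [3, 4], [7], [8]].
Insert 5: 5 bumps 6 from row 1; 6 appends to row 2. P = [[1, 2, 5], [3, 4, 6], [7], [8]].

So P = [[1, 2, 5], [3, 4, 6], [7], [8]], Q = [[1, 2, 6], [3, 4, 8], [5], [7]].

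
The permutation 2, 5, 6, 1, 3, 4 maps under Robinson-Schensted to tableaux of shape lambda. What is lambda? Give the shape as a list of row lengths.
Row-insert each entry into an empty tableau.

After inserting 2: P = [[2]].
After inserting 5: P = [[2, 5]].
After inserting 6: P = [[2, 5, 6]].
After inserting 1: P = [[1, 5, 6], [2]].
After inserting 3: P = [[1, 3, 6], [2, 5]].
After inserting 4: P = [[1, 3, 4], [2, 5, 6]].

The final insertion tableau P = [[1, 3, 4], [2, 5, 6]] has shape [3, 3].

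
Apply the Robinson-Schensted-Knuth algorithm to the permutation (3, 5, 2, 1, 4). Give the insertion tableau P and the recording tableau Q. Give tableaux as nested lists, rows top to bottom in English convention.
Insert each entry of the permutation into P by Schensted row insertion, recording in Q the position of each new cell.

Insert 3: appended to row 1. P = [[3]], Q = [[1]].
Insert 5: appended to row 1. P = [[3, 5]], Q = [[1, 2]].
Insert 2: 2 bumps 3 from row 1; 3 starts row 2. P = [[2, 5], [3]], Q = [[1, 2], [3]].
Insert 1: 1 bumps 2 from row 1; 2 bumps 3 from row 2; 3 starts row 3. P = [[1, 5], [2], [3]], Q = [[1, 2], [3], [4]].
Insert 4: 4 bumps 5 from row 1; 5 appends to row 2. P = [[1, 4], [2, 5], [3]], Q = [[1, 2], [3, 5], [4]].

So P = [[1, 4], [2, 5], [3]], Q = [[1, 2], [3, 5], [4]].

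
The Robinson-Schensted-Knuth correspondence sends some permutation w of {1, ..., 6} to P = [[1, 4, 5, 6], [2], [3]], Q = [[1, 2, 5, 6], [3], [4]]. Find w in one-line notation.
Reverse the RSK construction: for i from n down to 1, find the cell of Q containing i, remove the entry at that cell from P, and reverse-bump it up through P; the value ejected from row 1 is w(i).

Step i=6: Q has 6 at row 1, column 4; remove that cell from P, ejecting 6. So w(6) = 6. P is now [[1, 4, 5], [2], [3]].
Step i=5: Q has 5 at row 1, column 3; remove that cell from P, ejecting 5. So w(5) = 5. P is now [[1, 4], [2], [3]].
Step i=4: Q has 4 at row 3, column 1; remove 3 from row 3 of P and reverse-bump: 3 enters row 2 and ejects 2; 2 enters row 1 and ejects 1. So w(4) = 1. P is now [[2, 4], [3]].
Step i=3: Q has 3 at row 2, column 1; remove 3 from row 2 of P and reverse-bump: 3 enters row 1 and ejects 2. So w(3) = 2. P is now [[3, 4]].
Step i=2: Q has 2 at row 1, column 2; remove that cell from P, ejecting 4. So w(2) = 4. P is now [[3]].
Step i=1: Q has 1 at row 1, column 1; remove that cell from P, ejecting 3. So w(1) = 3. P is now [].

So w = 3 4 2 1 5 6.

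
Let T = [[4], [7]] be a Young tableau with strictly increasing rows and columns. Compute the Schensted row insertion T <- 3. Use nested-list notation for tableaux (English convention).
In row 1, 3 replaces 4 (the leftmost entry greater than 3); 4 is bumped to row 2. In row 2, 4 replaces 7 (the leftmost entry greater than 4); 7 is bumped to row 3. 7 starts a new row 3. The new tableau is [[3], [4], [7]].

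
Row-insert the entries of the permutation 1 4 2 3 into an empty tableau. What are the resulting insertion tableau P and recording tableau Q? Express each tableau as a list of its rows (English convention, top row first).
Insert each entry of the permutation into P by Schensted row insertion, recording in Q the position of each new cell.

Insert 1: appended to row 1. P = [[1]].
Insert 4: appended to row 1. P = [[1, 4]].
Insert 2: 2 bumps 4 from row 1; 4 starts row 2. P = [[1, 2], [4]].
Insert 3: appended to row 1. P = [[1, 2, 3], [4]].

So P = [[1, 2, 3], [4]], Q = [[1, 2, 4], [3]].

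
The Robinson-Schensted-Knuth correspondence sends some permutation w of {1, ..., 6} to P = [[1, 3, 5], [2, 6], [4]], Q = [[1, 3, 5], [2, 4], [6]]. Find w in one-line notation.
4 2 6 3 5 1

Reverse the RSK construction: for i from n down to 1, find the cell of Q containing i, remove the entry at that cell from P, and reverse-bump it up through P; the value ejected from row 1 is w(i).

Step i=6: Q has 6 at row 3, column 1; remove 4 from row 3 of P and reverse-bump: 4 enters row 2 and ejects 2; 2 enters row 1 and ejects 1. So w(6) = 1. P is now [[2, 3, 5], [4, 6]].
Step i=5: Q has 5 at row 1, column 3; remove that cell from P, ejecting 5. So w(5) = 5. P is now [[2, 3], [4, 6]].
Step i=4: Q has 4 at row 2, column 2; remove 6 from row 2 of P and reverse-bump: 6 enters row 1 and ejects 3. So w(4) = 3. P is now [[2, 6], [4]].
Step i=3: Q has 3 at row 1, column 2; remove that cell from P, ejecting 6. So w(3) = 6. P is now [[2], [4]].
Step i=2: Q has 2 at row 2, column 1; remove 4 from row 2 of P and reverse-bump: 4 enters row 1 and ejects 2. So w(2) = 2. P is now [[4]].
Step i=1: Q has 1 at row 1, column 1; remove that cell from P, ejecting 4. So w(1) = 4. P is now [].

So w = 4 2 6 3 5 1.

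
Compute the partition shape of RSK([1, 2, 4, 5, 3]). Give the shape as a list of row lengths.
Row-insert each entry into an empty tableau.

After inserting 1: P = [[1]].
After inserting 2: P = [[1, 2]].
After inserting 4: P = [[1, 2, 4]].
After inserting 5: P = [[1, 2, 4, 5]].
After inserting 3: P = [[1, 2, 3, 5], [4]].

The final insertion tableau P = [[1, 2, 3, 5], [4]] has shape [4, 1].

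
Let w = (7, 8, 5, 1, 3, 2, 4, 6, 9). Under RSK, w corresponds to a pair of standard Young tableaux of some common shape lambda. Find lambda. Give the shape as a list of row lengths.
Row-insert each entry into an empty tableau.

After inserting 7: P = [[7]].
After inserting 8: P = [[7, 8]].
After inserting 5: P = [[5, 8], [7]].
After inserting 1: P = [[1, 8], [5], [7]].
After inserting 3: P = [[1, 3], [5, 8], [7]].
After inserting 2: P = [[1, 2], [3, 8], [5], [7]].
After inserting 4: P = [[1, 2, 4], [3, 8], [5], [7]].
After inserting 6: P = [[1, 2, 4, 6], [3, 8], [5], [7]].
After inserting 9: P = [[1, 2, 4, 6, 9], [3, 8], [5], [7]].

The final insertion tableau P = [[1, 2, 4, 6, 9], [3, 8], [5], [7]] has shape [5, 2, 1, 1].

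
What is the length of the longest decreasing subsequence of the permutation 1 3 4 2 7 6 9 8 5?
3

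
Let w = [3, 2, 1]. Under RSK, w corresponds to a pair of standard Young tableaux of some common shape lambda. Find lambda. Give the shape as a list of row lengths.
RSK row insertion gives P = [[1], [2], [3]], which has shape [1, 1, 1].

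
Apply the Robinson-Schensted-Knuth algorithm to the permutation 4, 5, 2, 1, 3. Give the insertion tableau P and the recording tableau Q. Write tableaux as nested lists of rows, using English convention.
Insert each entry of the permutation into P by Schensted row insertion, recording in Q the position of each new cell.

After inserting 4: P = [[4]].
After inserting 5: P = [[4, 5]].
After inserting 2: P = [[2, 5], [4]].
After inserting 1: P = [[1, 5], [2], [4]].
After inserting 3: P = [[1, 3], [2, 5], [4]].

So P = [[1, 3], [2, 5], [4]], Q = [[1, 2], [3, 5], [4]].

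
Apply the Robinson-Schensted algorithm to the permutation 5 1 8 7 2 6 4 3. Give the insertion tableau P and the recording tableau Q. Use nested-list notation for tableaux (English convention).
P = [[1, 2, 3], [4, 6], [5], [7], [8]], Q = [[1, 3, 6], [2, 4], [5], [7], [8]]

Insert each entry of the permutation into P by Schensted row insertion, recording in Q the position of each new cell.

Insert 5: appended to row 1. P = [[5]], Q = [[1]].
Insert 1: 1 bumps 5 from row 1; 5 starts row 2. P = [[1], [5]], Q = [[1], [2]].
Insert 8: appended to row 1. P = [[1, 8], [5]], Q = [[1, 3], [2]].
Insert 7: 7 bumps 8 from row 1; 8 appends to row 2. P = [[1, 7], [5, 8]], Q = [[1, 3], [2, 4]].
Insert 2: 2 bumps 7 from row 1; 7 bumps 8 from row 2; 8 starts row 3. P = [[1, 2], [5, 7], [8]], Q = [[1, 3], [2, 4], [5]].
Insert 6: appended to row 1. P = [[1, 2, 6], [5, 7], [8]], Q = [[1, 3, 6], [2, 4], [5]].
Insert 4: 4 bumps 6 from row 1; 6 bumps 7 from row 2; 7 bumps 8 from row 3; 8 starts row 4. P = [[1, 2, 4], [5, 6], [7], [8]], Q = [[1, 3, 6], [2, 4], [5], [7]].
Insert 3: 3 bumps 4 from row 1; 4 bumps 5 from row 2; 5 bumps 7 from row 3; 7 bumps 8 from row 4; 8 starts row 5. P = [[1, 2, 3], [4, 6], [5], [7], [8]], Q = [[1, 3, 6], [2, 4], [5], [7], [8]].

So P = [[1, 2, 3], [4, 6], [5], [7], [8]], Q = [[1, 3, 6], [2, 4], [5], [7], [8]].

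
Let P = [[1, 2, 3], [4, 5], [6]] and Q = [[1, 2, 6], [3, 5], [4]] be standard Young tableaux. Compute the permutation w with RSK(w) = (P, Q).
4 6 5 1 2 3

Reverse RSK: for i = n, n-1, ..., 1, locate i in Q, remove the corresponding corner cell from P, and reverse-bump its entry up through P; the value ejected from row 1 is w(i).

So w = 4 6 5 1 2 3.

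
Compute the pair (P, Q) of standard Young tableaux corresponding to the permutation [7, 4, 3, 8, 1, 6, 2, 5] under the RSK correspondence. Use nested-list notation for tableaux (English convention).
P = [[1, 2, 5], [3, 6], [4, 8], [7]], Q = [[1, 4, 8], [2, 6], [3, 7], [5]]

Insert each entry of the permutation into P by Schensted row insertion, recording in Q the position of each new cell.

After inserting 7: P = [[7]].
After inserting 4: P = [[4], [7]].
After inserting 3: P = [[3], [4], [7]].
After inserting 8: P = [[3, 8], [4], [7]].
After inserting 1: P = [[1, 8], [3], [4], [7]].
After inserting 6: P = [[1, 6], [3, 8], [4], [7]].
After inserting 2: P = [[1, 2], [3, 6], [4, 8], [7]].
After inserting 5: P = [[1, 2, 5], [3, 6], [4, 8], [7]].

So P = [[1, 2, 5], [3, 6], [4, 8], [7]], Q = [[1, 4, 8], [2, 6], [3, 7], [5]].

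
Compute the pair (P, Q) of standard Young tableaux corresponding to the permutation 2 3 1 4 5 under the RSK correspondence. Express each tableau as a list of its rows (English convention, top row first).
P = [[1, 3, 4, 5], [2]], Q = [[1, 2, 4, 5], [3]]

Insert each entry of the permutation into P by Schensted row insertion, recording in Q the position of each new cell.

After inserting 2: P = [[2]].
After inserting 3: P = [[2, 3]].
After inserting 1: P = [[1, 3], [2]].
After inserting 4: P = [[1, 3, 4], [2]].
After inserting 5: P = [[1, 3, 4, 5], [2]].

So P = [[1, 3, 4, 5], [2]], Q = [[1, 2, 4, 5], [3]].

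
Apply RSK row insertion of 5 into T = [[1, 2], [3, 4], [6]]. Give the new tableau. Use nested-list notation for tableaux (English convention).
[[1, 2, 5], [3, 4], [6]]

5 is larger than every entry of row 1, so it is appended to row 1. The new tableau is [[1, 2, 5], [3, 4], [6]].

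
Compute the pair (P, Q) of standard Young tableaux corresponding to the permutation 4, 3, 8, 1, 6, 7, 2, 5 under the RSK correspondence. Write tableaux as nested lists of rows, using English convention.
P = [[1, 2, 5], [3, 6, 7], [4, 8]], Q = [[1, 3, 6], [2, 5, 8], [4, 7]]

Insert each entry of the permutation into P by Schensted row insertion, recording in Q the position of each new cell.

Insert 4: appended to row 1. P = [[4]].
Insert 3: 3 bumps 4 from row 1; 4 starts row 2. P = [[3], [4]].
Insert 8: appended to row 1. P = [[3, 8], [4]].
Insert 1: 1 bumps 3 from row 1; 3 bumps 4 from row 2; 4 starts row 3. P = [[1, 8], [3], [4]].
Insert 6: 6 bumps 8 from row 1; 8 appends to row 2. P = [[1, 6], [3, 8], [4]].
Insert 7: appended to row 1. P = [[1, 6, 7], [3, 8], [4]].
Insert 2: 2 bumps 6 from row 1; 6 bumps 8 from row 2; 8 appends to row 3. P = [[1, 2, 7], [3, 6], [4, 8]].
Insert 5: 5 bumps 7 from row 1; 7 appends to row 2. P = [[1, 2, 5], [3, 6, 7], [4, 8]].

So P = [[1, 2, 5], [3, 6, 7], [4, 8]], Q = [[1, 3, 6], [2, 5, 8], [4, 7]].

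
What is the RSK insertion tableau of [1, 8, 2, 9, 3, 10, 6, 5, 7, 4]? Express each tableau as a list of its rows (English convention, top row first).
P = [[1, 2, 3, 4, 7], [5, 9, 10], [6], [8]]

Insert 1: appended to row 1. P = [[1]].
Insert 8: appended to row 1. P = [[1, 8]].
Insert 2: 2 bumps 8 from row 1; 8 starts row 2. P = [[1, 2], [8]].
Insert 9: appended to row 1. P = [[1, 2, 9], [8]].
Insert 3: 3 bumps 9 from row 1; 9 appends to row 2. P = [[1, 2, 3], [8, 9]].
Insert 10: appended to row 1. P = [[1, 2, 3, 10], [8, 9]].
Insert 6: 6 bumps 10 from row 1; 10 appends to row 2. P = [[1, 2, 3, 6], [8, 9, 10]].
Insert 5: 5 bumps 6 from row 1; 6 bumps 8 from row 2; 8 starts row 3. P = [[1, 2, 3, 5], [6, 9, 10], [8]].
Insert 7: appended to row 1. P = [[1, 2, 3, 5, 7], [6, 9, 10], [8]].
Insert 4: 4 bumps 5 from row 1; 5 bumps 6 from row 2; 6 bumps 8 from row 3; 8 starts row 4. P = [[1, 2, 3, 4, 7], [5, 9, 10], [6], [8]].

So P = [[1, 2, 3, 4, 7], [5, 9, 10], [6], [8]].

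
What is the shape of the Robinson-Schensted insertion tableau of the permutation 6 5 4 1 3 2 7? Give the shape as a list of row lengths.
[3, 1, 1, 1, 1]

Row-insert each entry into an empty tableau.

After inserting 6: P = [[6]].
After inserting 5: P = [[5], [6]].
After inserting 4: P = [[4], [5], [6]].
After inserting 1: P = [[1], [4], [5], [6]].
After inserting 3: P = [[1, 3], [4], [5], [6]].
After inserting 2: P = [[1, 2], [3], [4], [5], [6]].
After inserting 7: P = [[1, 2, 7], [3], [4], [5], [6]].

The final insertion tableau P = [[1, 2, 7], [3], [4], [5], [6]] has shape [3, 1, 1, 1, 1].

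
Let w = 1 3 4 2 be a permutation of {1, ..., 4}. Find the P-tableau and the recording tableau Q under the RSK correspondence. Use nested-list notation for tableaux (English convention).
Insert each entry of the permutation into P by Schensted row insertion, recording in Q the position of each new cell.

After inserting 1: P = [[1]].
After inserting 3: P = [[1, 3]].
After inserting 4: P = [[1, 3, 4]].
After inserting 2: P = [[1, 2, 4], [3]].

So P = [[1, 2, 4], [3]], Q = [[1, 2, 3], [4]].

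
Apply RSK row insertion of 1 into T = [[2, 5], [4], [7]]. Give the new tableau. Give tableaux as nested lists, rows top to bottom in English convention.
[[1, 5], [2], [4], [7]]

In row 1, 1 replaces 2 (the leftmost entry greater than 1); 2 is bumped to row 2. In row 2, 2 replaces 4 (the leftmost entry greater than 2); 4 is bumped to row 3. In row 3, 4 replaces 7 (the leftmost entry greater than 4); 7 is bumped to row 4. 7 starts a new row 4. The new tableau is [[1, 5], [2], [4], [7]].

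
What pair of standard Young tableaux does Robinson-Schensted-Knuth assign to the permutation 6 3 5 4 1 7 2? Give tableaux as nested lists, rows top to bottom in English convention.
Insert each entry of the permutation into P by Schensted row insertion, recording in Q the position of each new cell.

Insert 6: appended to row 1. P = [[6]].
Insert 3: 3 bumps 6 from row 1; 6 starts row 2. P = [[3], [6]].
Insert 5: appended to row 1. P = [[3, 5], [6]].
Insert 4: 4 bumps 5 from row 1; 5 bumps 6 from row 2; 6 starts row 3. P = [[3, 4], [5], [6]].
Insert 1: 1 bumps 3 from row 1; 3 bumps 5 from row 2; 5 bumps 6 from row 3; 6 starts row 4. P = [[1, 4], [3], [5], [6]].
Insert 7: appended to row 1. P = [[1, 4, 7], [3], [5], [6]].
Insert 2: 2 bumps 4 from row 1; 4 appends to row 2. P = [[1, 2, 7], [3, 4], [5], [6]].

So P = [[1, 2, 7], [3, 4], [5], [6]], Q = [[1, 3, 6], [2, 7], [4], [5]].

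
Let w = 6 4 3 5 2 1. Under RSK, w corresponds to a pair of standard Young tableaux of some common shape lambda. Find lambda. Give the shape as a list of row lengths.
Row-insert each entry into an empty tableau.

After inserting 6: P = [[6]].
After inserting 4: P = [[4], [6]].
After inserting 3: P = [[3], [4], [6]].
After inserting 5: P = [[3, 5], [4], [6]].
After inserting 2: P = [[2, 5], [3], [4], [6]].
After inserting 1: P = [[1, 5], [2], [3], [4], [6]].

The final insertion tableau P = [[1, 5], [2], [3], [4], [6]] has shape [2, 1, 1, 1, 1].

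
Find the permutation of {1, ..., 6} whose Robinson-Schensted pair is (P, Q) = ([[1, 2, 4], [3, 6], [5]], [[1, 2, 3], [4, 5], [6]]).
Reverse the RSK construction: for i from n down to 1, find the cell of Q containing i, remove the entry at that cell from P, and reverse-bump it up through P; the value ejected from row 1 is w(i).

Step i=6: Q has 6 at row 3, column 1; remove 5 from row 3 of P and reverse-bump: 5 enters row 2 and ejects 3; 3 enters row 1 and ejects 2. So w(6) = 2. P is now [[1, 3, 4], [5, 6]].
Step i=5: Q has 5 at row 2, column 2; remove 6 from row 2 of P and reverse-bump: 6 enters row 1 and ejects 4. So w(5) = 4. P is now [[1, 3, 6], [5]].
Step i=4: Q has 4 at row 2, column 1; remove 5 from row 2 of P and reverse-bump: 5 enters row 1 and ejects 3. So w(4) = 3. P is now [[1, 5, 6]].
Step i=3: Q has 3 at row 1, column 3; remove that cell from P, ejecting 6. So w(3) = 6. P is now [[1, 5]].
Step i=2: Q has 2 at row 1, column 2; remove that cell from P, ejecting 5. So w(2) = 5. P is now [[1]].
Step i=1: Q has 1 at row 1, column 1; remove that cell from P, ejecting 1. So w(1) = 1. P is now [].

So w = 1 5 6 3 4 2.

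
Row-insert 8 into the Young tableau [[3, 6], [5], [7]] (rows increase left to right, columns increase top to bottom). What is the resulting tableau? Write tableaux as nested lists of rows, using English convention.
[[3, 6, 8], [5], [7]]

8 is larger than every entry of row 1, so it is appended to row 1. The new tableau is [[3, 6, 8], [5], [7]].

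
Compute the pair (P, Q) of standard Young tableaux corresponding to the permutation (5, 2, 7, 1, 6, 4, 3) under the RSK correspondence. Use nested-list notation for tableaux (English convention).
P = [[1, 3], [2, 4], [5, 6], [7]], Q = [[1, 3], [2, 5], [4, 6], [7]]

Insert each entry of the permutation into P by Schensted row insertion, recording in Q the position of each new cell.

Insert 5: appended to row 1. P = [[5]], Q = [[1]].
Insert 2: 2 bumps 5 from row 1; 5 starts row 2. P = [[2], [5]], Q = [[1], [2]].
Insert 7: appended to row 1. P = [[2, 7], [5]], Q = [[1, 3], [2]].
Insert 1: 1 bumps 2 from row 1; 2 bumps 5 from row 2; 5 starts row 3. P = [[1, 7], [2], [5]], Q = [[1, 3], [2], [4]].
Insert 6: 6 bumps 7 from row 1; 7 appends to row 2. P = [[1, 6], [2, 7], [5]], Q = [[1, 3], [2, 5], [4]].
Insert 4: 4 bumps 6 from row 1; 6 bumps 7 from row 2; 7 appends to row 3. P = [[1, 4], [2, 6], [5, 7]], Q = [[1, 3], [2, 5], [4, 6]].
Insert 3: 3 bumps 4 from row 1; 4 bumps 6 from row 2; 6 bumps 7 from row 3; 7 starts row 4. P = [[1, 3], [2, 4], [5, 6], [7]], Q = [[1, 3], [2, 5], [4, 6], [7]].

So P = [[1, 3], [2, 4], [5, 6], [7]], Q = [[1, 3], [2, 5], [4, 6], [7]].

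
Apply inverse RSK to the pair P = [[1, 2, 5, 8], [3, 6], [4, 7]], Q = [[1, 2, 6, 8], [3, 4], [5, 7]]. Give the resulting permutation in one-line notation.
4 7 1 3 2 6 5 8

Reverse the RSK construction: for i from n down to 1, find the cell of Q containing i, remove the entry at that cell from P, and reverse-bump it up through P; the value ejected from row 1 is w(i).

Step i=8: Q has 8 at row 1, column 4; remove that cell from P, ejecting 8. So w(8) = 8. P is now [[1, 2, 5], [3, 6], [4, 7]].
Step i=7: Q has 7 at row 3, column 2; remove 7 from row 3 of P and reverse-bump: 7 enters row 2 and ejects 6; 6 enters row 1 and ejects 5. So w(7) = 5. P is now [[1, 2, 6], [3, 7], [4]].
Step i=6: Q has 6 at row 1, column 3; remove that cell from P, ejecting 6. So w(6) = 6. P is now [[1, 2], [3, 7], [4]].
Step i=5: Q has 5 at row 3, column 1; remove 4 from row 3 of P and reverse-bump: 4 enters row 2 and ejects 3; 3 enters row 1 and ejects 2. So w(5) = 2. P is now [[1, 3], [4, 7]].
Step i=4: Q has 4 at row 2, column 2; remove 7 from row 2 of P and reverse-bump: 7 enters row 1 and ejects 3. So w(4) = 3. P is now [[1, 7], [4]].
Step i=3: Q has 3 at row 2, column 1; remove 4 from row 2 of P and reverse-bump: 4 enters row 1 and ejects 1. So w(3) = 1. P is now [[4, 7]].
Step i=2: Q has 2 at row 1, column 2; remove that cell from P, ejecting 7. So w(2) = 7. P is now [[4]].
Step i=1: Q has 1 at row 1, column 1; remove that cell from P, ejecting 4. So w(1) = 4. P is now [].

So w = 4 7 1 3 2 6 5 8.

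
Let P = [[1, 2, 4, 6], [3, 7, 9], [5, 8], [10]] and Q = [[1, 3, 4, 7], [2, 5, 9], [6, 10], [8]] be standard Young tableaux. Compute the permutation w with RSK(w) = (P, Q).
Reverse the RSK construction: for i from n down to 1, find the cell of Q containing i, remove the entry at that cell from P, and reverse-bump it up through P; the value ejected from row 1 is w(i).

Step i=10: Q has 10 at row 3, column 2; remove 8 from row 3 of P and reverse-bump: 8 enters row 2 and ejects 7; 7 enters row 1 and ejects 6. So w(10) = 6. P is now [[1, 2, 4, 7], [3, 8, 9], [5], [10]].
Step i=9: Q has 9 at row 2, column 3; remove 9 from row 2 of P and reverse-bump: 9 enters row 1 and ejects 7. So w(9) = 7. P is now [[1, 2, 4, 9], [3, 8], [5], [10]].
Step i=8: Q has 8 at row 4, column 1; remove 10 from row 4 of P and reverse-bump: 10 enters row 3 and ejects 5; 5 enters row 2 and ejects 3; 3 enters row 1 and ejects 2. So w(8) = 2. P is now [[1, 3, 4, 9], [5, 8], [10]].
Step i=7: Q has 7 at row 1, column 4; remove that cell from P, ejecting 9. So w(7) = 9. P is now [[1, 3, 4], [5, 8], [10]].
Step i=6: Q has 6 at row 3, column 1; remove 10 from row 3 of P and reverse-bump: 10 enters row 2 and ejects 8; 8 enters row 1 and ejects 4. So w(6) = 4. P is now [[1, 3, 8], [5, 10]].
Step i=5: Q has 5 at row 2, column 2; remove 10 from row 2 of P and reverse-bump: 10 enters row 1 and ejects 8. So w(5) = 8. P is now [[1, 3, 10], [5]].
Step i=4: Q has 4 at row 1, column 3; remove that cell from P, ejecting 10. So w(4) = 10. P is now [[1, 3], [5]].
Step i=3: Q has 3 at row 1, column 2; remove that cell from P, ejecting 3. So w(3) = 3. P is now [[1], [5]].
Step i=2: Q has 2 at row 2, column 1; remove 5 from row 2 of P and reverse-bump: 5 enters row 1 and ejects 1. So w(2) = 1. P is now [[5]].
Step i=1: Q has 1 at row 1, column 1; remove that cell from P, ejecting 5. So w(1) = 5. P is now [].

So w = 5 1 3 10 8 4 9 2 7 6.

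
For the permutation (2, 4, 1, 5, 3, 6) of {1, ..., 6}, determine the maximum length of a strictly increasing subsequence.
4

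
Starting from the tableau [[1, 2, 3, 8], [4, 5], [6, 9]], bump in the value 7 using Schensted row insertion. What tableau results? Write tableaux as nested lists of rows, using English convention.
[[1, 2, 3, 7], [4, 5, 8], [6, 9]]

In row 1, 7 replaces 8 (the leftmost entry greater than 7); 8 is bumped to row 2. 8 is appended to row 2. The new tableau is [[1, 2, 3, 7], [4, 5, 8], [6, 9]].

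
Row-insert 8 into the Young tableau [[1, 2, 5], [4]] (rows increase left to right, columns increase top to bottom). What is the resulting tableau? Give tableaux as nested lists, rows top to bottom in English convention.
[[1, 2, 5, 8], [4]]

8 is larger than every entry of row 1, so it is appended to row 1. The new tableau is [[1, 2, 5, 8], [4]].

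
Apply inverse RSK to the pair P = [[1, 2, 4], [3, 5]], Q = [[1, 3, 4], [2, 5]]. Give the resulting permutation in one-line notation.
3 1 2 5 4

Reverse RSK: for i = n, n-1, ..., 1, locate i in Q, remove the corresponding corner cell from P, and reverse-bump its entry up through P; the value ejected from row 1 is w(i).

So w = 3 1 2 5 4.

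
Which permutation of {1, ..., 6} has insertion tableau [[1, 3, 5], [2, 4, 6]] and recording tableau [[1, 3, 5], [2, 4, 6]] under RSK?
Reverse the RSK construction: for i from n down to 1, find the cell of Q containing i, remove the entry at that cell from P, and reverse-bump it up through P; the value ejected from row 1 is w(i).

Step i=6: Q has 6 at row 2, column 3; remove 6 from row 2 of P and reverse-bump: 6 enters row 1 and ejects 5. So w(6) = 5. P is now [[1, 3, 6], [2, 4]].
Step i=5: Q has 5 at row 1, column 3; remove that cell from P, ejecting 6. So w(5) = 6. P is now [[1, 3], [2, 4]].
Step i=4: Q has 4 at row 2, column 2; remove 4 from row 2 of P and reverse-bump: 4 enters row 1 and ejects 3. So w(4) = 3. P is now [[1, 4], [2]].
Step i=3: Q has 3 at row 1, column 2; remove that cell from P, ejecting 4. So w(3) = 4. P is now [[1], [2]].
Step i=2: Q has 2 at row 2, column 1; remove 2 from row 2 of P and reverse-bump: 2 enters row 1 and ejects 1. So w(2) = 1. P is now [[2]].
Step i=1: Q has 1 at row 1, column 1; remove that cell from P, ejecting 2. So w(1) = 2. P is now [].

So w = 2 1 4 3 6 5.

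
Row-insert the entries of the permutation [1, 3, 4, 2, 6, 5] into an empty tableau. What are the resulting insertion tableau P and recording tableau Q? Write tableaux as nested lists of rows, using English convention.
P = [[1, 2, 4, 5], [3, 6]], Q = [[1, 2, 3, 5], [4, 6]]

Insert each entry of the permutation into P by Schensted row insertion, recording in Q the position of each new cell.

Insert 1: appended to row 1. P = [[1]].
Insert 3: appended to row 1. P = [[1, 3]].
Insert 4: appended to row 1. P = [[1, 3, 4]].
Insert 2: 2 bumps 3 from row 1; 3 starts row 2. P = [[1, 2, 4], [3]].
Insert 6: appended to row 1. P = [[1, 2, 4, 6], [3]].
Insert 5: 5 bumps 6 from row 1; 6 appends to row 2. P = [[1, 2, 4, 5], [3, 6]].

So P = [[1, 2, 4, 5], [3, 6]], Q = [[1, 2, 3, 5], [4, 6]].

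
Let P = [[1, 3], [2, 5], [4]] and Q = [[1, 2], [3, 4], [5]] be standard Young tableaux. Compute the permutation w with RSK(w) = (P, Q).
Reverse the RSK construction: for i from n down to 1, find the cell of Q containing i, remove the entry at that cell from P, and reverse-bump it up through P; the value ejected from row 1 is w(i).

Step i=5: Q has 5 at row 3, column 1; remove 4 from row 3 of P and reverse-bump: 4 enters row 2 and ejects 2; 2 enters row 1 and ejects 1. So w(5) = 1. P is now [[2, 3], [4, 5]].
Step i=4: Q has 4 at row 2, column 2; remove 5 from row 2 of P and reverse-bump: 5 enters row 1 and ejects 3. So w(4) = 3. P is now [[2, 5], [4]].
Step i=3: Q has 3 at row 2, column 1; remove 4 from row 2 of P and reverse-bump: 4 enters row 1 and ejects 2. So w(3) = 2. P is now [[4, 5]].
Step i=2: Q has 2 at row 1, column 2; remove that cell from P, ejecting 5. So w(2) = 5. P is now [[4]].
Step i=1: Q has 1 at row 1, column 1; remove that cell from P, ejecting 4. So w(1) = 4. P is now [].

So w = 4 5 2 3 1.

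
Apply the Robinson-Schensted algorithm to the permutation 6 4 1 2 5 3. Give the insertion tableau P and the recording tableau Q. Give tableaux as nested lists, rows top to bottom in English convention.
Insert each entry of the permutation into P by Schensted row insertion, recording in Q the position of each new cell.

Insert 6: appended to row 1. P = [[6]].
Insert 4: 4 bumps 6 from row 1; 6 starts row 2. P = [[4], [6]].
Insert 1: 1 bumps 4 from row 1; 4 bumps 6 from row 2; 6 starts row 3. P = [[1], [4], [6]].
Insert 2: appended to row 1. P = [[1, 2], [4], [6]].
Insert 5: appended to row 1. P = [[1, 2, 5], [4], [6]].
Insert 3: 3 bumps 5 from row 1; 5 appends to row 2. P = [[1, 2, 3], [4, 5], [6]].

So P = [[1, 2, 3], [4, 5], [6]], Q = [[1, 4, 5], [2, 6], [3]].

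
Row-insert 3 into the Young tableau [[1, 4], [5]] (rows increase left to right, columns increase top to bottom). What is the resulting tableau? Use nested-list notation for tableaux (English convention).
In row 1, 3 replaces 4 (the leftmost entry greater than 3); 4 is bumped to row 2. In row 2, 4 replaces 5 (the leftmost entry greater than 4); 5 is bumped to row 3. 5 starts a new row 3. The new tableau is [[1, 3], [4], [5]].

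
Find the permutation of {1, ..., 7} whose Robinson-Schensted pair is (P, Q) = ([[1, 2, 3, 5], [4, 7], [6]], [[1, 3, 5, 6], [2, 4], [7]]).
6 1 7 2 4 5 3

Reverse the RSK construction: for i from n down to 1, find the cell of Q containing i, remove the entry at that cell from P, and reverse-bump it up through P; the value ejected from row 1 is w(i).

Step i=7: Q has 7 at row 3, column 1; remove 6 from row 3 of P and reverse-bump: 6 enters row 2 and ejects 4; 4 enters row 1 and ejects 3. So w(7) = 3. P is now [[1, 2, 4, 5], [6, 7]].
Step i=6: Q has 6 at row 1, column 4; remove that cell from P, ejecting 5. So w(6) = 5. P is now [[1, 2, 4], [6, 7]].
Step i=5: Q has 5 at row 1, column 3; remove that cell from P, ejecting 4. So w(5) = 4. P is now [[1, 2], [6, 7]].
Step i=4: Q has 4 at row 2, column 2; remove 7 from row 2 of P and reverse-bump: 7 enters row 1 and ejects 2. So w(4) = 2. P is now [[1, 7], [6]].
Step i=3: Q has 3 at row 1, column 2; remove that cell from P, ejecting 7. So w(3) = 7. P is now [[1], [6]].
Step i=2: Q has 2 at row 2, column 1; remove 6 from row 2 of P and reverse-bump: 6 enters row 1 and ejects 1. So w(2) = 1. P is now [[6]].
Step i=1: Q has 1 at row 1, column 1; remove that cell from P, ejecting 6. So w(1) = 6. P is now [].

So w = 6 1 7 2 4 5 3.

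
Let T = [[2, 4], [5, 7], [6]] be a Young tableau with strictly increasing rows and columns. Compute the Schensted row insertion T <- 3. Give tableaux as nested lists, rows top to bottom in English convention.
[[2, 3], [4, 7], [5], [6]]

In row 1, 3 replaces 4 (the leftmost entry greater than 3); 4 is bumped to row 2. In row 2, 4 replaces 5 (the leftmost entry greater than 4); 5 is bumped to row 3. In row 3, 5 replaces 6 (the leftmost entry greater than 5); 6 is bumped to row 4. 6 starts a new row 4. The new tableau is [[2, 3], [4, 7], [5], [6]].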